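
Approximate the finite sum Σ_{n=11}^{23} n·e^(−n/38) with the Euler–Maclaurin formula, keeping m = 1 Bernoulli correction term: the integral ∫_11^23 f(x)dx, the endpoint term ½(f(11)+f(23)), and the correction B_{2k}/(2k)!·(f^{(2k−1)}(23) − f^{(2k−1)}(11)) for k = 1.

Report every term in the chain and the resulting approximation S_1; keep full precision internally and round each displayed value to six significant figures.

Integral: ∫_11^23 x·e^(−x/38) dx = 128.533.
Endpoint term: (f(11) + f(23))/2 = (8.23523 + 12.5564)/2 = 10.3958.
Integral + boundary = 138.929.
Order-1 term: 1/12 · (0.215499 − 0.531941) = -0.0263702.

S_1 ≈ 138.902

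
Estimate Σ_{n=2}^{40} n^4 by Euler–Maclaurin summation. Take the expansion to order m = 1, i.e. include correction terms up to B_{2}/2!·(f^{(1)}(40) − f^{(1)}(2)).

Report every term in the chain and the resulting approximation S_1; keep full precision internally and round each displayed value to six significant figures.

∫_2^40 x^4 dx evaluates to 2.04800e+07.
Endpoint term: (f(2) + f(40))/2 = (16.0000 + 2.56000e+06)/2 = 1.28001e+06.
So far: 2.17600e+07.
Order-1 term: 1/12 · (256000 − 32.0000) = 21330.7.

S_1 ≈ 2.17813e+07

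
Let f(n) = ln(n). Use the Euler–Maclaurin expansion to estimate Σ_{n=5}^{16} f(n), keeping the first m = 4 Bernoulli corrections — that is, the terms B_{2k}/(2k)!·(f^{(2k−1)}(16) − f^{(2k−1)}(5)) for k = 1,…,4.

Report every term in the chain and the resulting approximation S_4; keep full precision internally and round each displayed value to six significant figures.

The integral term ∫_5^16 ln(x) dx = 25.3142.
Endpoint term: (f(5) + f(16))/2 = (1.60944 + 2.77259)/2 = 2.19101.
So far: 27.5052.
Correction k=1: B_{2}/2! · (f^{(1)}(16) − f^{(1)}(5)) = 1/12 · (0.0625000 − 0.200000) = -0.0114583.
After k=1: 27.4938.
Correction k=2: B_{4}/4! · (f^{(3)}(16) − f^{(3)}(5)) = −1/720 · (0.000488281 − 0.0160000) = 2.15441e-05.
After k=2: 27.4938.
Correction k=3: B_{6}/6! · (f^{(5)}(16) − f^{(5)}(5)) = 1/30240 · (2.28882e-05 − 0.00768000) = -2.53211e-07.
After k=3: 27.4938.
Correction k=4: B_{8}/8! · (f^{(7)}(16) − f^{(7)}(5)) = −1/1209600 · (2.68221e-06 − 0.00921600) = 7.61683e-09.

S_4 ≈ 27.4938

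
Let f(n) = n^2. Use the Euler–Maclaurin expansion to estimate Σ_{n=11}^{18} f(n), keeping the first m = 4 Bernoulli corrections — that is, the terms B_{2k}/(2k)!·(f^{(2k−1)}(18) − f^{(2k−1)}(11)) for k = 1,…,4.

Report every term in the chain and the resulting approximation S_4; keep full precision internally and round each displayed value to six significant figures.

∫_11^18 x^2 dx evaluates to 1500.33.
½[f(11) + f(18)] = ½[121.000 + 324.000] = 222.500.
Running total after boundary: 1722.83.
k=1: B_{2}/(2)! × [f^{(1)}(18) − f^{(1)}(11)] = 1/12 × (36.0000 − 22.0000) = 1.16667.
After k=1: 1724.00.
k=2: B_{4}/(4)! × [f^{(3)}(18) − f^{(3)}(11)] = −1/720 × (0.00000 − 0.00000) = 0.00000.
After k=2: 1724.00.
k=3: B_{6}/(6)! × [f^{(5)}(18) − f^{(5)}(11)] = 1/30240 × (0.00000 − 0.00000) = 0.00000.
After k=3: 1724.00.
k=4: B_{8}/(8)! × [f^{(7)}(18) − f^{(7)}(11)] = −1/1209600 × (0.00000 − 0.00000) = 0.00000.

S_4 ≈ 1724.00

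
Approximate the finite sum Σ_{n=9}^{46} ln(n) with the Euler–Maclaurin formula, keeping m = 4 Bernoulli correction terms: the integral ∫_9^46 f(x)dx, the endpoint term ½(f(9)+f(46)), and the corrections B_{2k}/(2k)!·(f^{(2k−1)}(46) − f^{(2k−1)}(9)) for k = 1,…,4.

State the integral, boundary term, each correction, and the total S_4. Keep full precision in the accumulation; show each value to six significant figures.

The integral term ∫_9^46 ln(x) dx = 119.342.
Boundary: ½(f(9) + f(46)) = ½(2.19722 + 3.82864) = 3.01293.
So far: 122.355.
k=1: B_{2}/(2)! × [f^{(1)}(46) − f^{(1)}(9)] = 1/12 × (0.0217391 − 0.111111) = -0.00744767.
Partial sum through k=1: 122.348.
k=2: B_{4}/(4)! × [f^{(3)}(46) − f^{(3)}(9)] = −1/720 × (2.05474e-05 − 0.00274348) = 3.78186e-06.
Partial sum through k=2: 122.348.
k=3: B_{6}/(6)! × [f^{(5)}(46) − f^{(5)}(9)] = 1/30240 × (1.16526e-07 − 0.000406442) = -1.34367e-08.
Partial sum through k=3: 122.348.
k=4: B_{8}/(8)! × [f^{(7)}(46) − f^{(7)}(9)] = −1/1209600 × (1.65207e-09 − 0.000150534) = 1.24448e-10.

S_4 ≈ 122.348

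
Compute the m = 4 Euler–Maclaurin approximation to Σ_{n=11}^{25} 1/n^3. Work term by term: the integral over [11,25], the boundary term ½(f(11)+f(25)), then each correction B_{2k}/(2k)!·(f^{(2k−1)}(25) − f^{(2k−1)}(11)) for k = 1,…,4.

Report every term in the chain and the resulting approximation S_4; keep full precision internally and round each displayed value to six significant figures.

The integral term ∫_11^25 1/x^3 dx = 0.00333223.
Endpoint term: (f(11) + f(25))/2 = (0.000751315 + 6.40000e-05)/2 = 0.000407657.
Integral + boundary = 0.00373989.
k=1: B_{2}/(2)! × [f^{(1)}(25) − f^{(1)}(11)] = 1/12 × (-7.68000e-06 − (-0.000204904)) = 1.64353e-05.
Partial sum through k=1: 0.00375632.
k=2: B_{4}/(4)! × [f^{(3)}(25) − f^{(3)}(11)] = −1/720 × (-2.45760e-07 − (-3.38684e-05)) = -4.66982e-08.
Partial sum through k=2: 0.00375628.
k=3: B_{6}/(6)! × [f^{(5)}(25) − f^{(5)}(11)] = 1/30240 × (-1.65151e-08 − (-1.17560e-05)) = 3.88210e-10.
Partial sum through k=3: 0.00375628.
k=4: B_{8}/(8)! × [f^{(7)}(25) − f^{(7)}(11)] = −1/1209600 × (-1.90254e-09 − (-6.99530e-06)) = -5.78158e-12.

S_4 ≈ 0.00375628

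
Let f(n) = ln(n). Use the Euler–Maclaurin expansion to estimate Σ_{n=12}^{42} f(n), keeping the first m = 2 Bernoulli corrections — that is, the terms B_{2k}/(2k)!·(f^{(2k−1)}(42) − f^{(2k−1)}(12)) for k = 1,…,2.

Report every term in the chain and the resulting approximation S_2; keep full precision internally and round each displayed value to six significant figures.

S_2 ≈ 100.270

∫_12^42 ln(x) dx evaluates to 97.1632.
½[f(12) + f(42)] = ½[2.48491 + 3.73767] = 3.11129.
Running total after boundary: 100.275.
Order-1 term: 1/12 · (0.0238095 − 0.0833333) = -0.00496032.
Running total after k=1: 100.270.
Order-2 term: −1/720 · (2.69949e-05 − 0.00115741) = 1.57002e-06.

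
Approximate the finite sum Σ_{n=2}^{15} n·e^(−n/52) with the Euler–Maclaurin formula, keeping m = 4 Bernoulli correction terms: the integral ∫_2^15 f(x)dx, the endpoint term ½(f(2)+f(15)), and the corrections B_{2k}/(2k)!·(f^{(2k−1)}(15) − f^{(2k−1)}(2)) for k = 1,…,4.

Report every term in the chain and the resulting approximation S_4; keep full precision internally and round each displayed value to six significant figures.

S_4 ≈ 97.6367

∫_2^15 x·e^(−x/52) dx evaluates to 91.0865.
Endpoint term: (f(2) + f(15))/2 = (1.92454 + 11.2412)/2 = 6.58289.
Running total after boundary: 97.6694.
Order-1 term: 1/12 · (0.533238 − 0.925258) = -0.0326684.
Partial sum through k=1: 97.6367.
Order-2 term: −1/720 · (0.000751505 − 0.00105392) = 4.20019e-07.
Partial sum through k=2: 97.6367.
Order-3 term: 1/30240 · (4.82917e-07 − 6.52979e-07) = -5.62376e-12.
Partial sum through k=3: 97.6367.
Order-4 term: −1/1209600 · (2.54404e-10 − 3.38830e-10) = 6.97960e-17.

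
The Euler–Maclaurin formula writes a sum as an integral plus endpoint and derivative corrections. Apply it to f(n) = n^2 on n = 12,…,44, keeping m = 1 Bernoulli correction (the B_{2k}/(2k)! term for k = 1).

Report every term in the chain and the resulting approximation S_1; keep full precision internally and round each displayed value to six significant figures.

S_1 ≈ 28864.0

Integral: ∫_12^44 x^2 dx = 27818.7.
Endpoint term: (f(12) + f(44))/2 = (144.000 + 1936.00)/2 = 1040.00.
So far: 28858.7.
k=1: B_{2}/(2)! × [f^{(1)}(44) − f^{(1)}(12)] = 1/12 × (88.0000 − 24.0000) = 5.33333.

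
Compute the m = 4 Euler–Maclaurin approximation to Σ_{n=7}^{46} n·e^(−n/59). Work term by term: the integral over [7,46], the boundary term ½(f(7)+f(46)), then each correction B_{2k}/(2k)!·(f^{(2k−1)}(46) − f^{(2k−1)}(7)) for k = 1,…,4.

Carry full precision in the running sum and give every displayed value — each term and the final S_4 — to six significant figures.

S_4 ≈ 631.165

∫_7^46 x·e^(−x/59) dx evaluates to 617.566.
½[f(7) + f(46)] = ½[6.21687 + 21.0938] = 13.6553.
Running total after boundary: 631.222.
Correction k=1: B_{2}/2! · (f^{(1)}(46) − f^{(1)}(7)) = 1/12 · (0.101039 − 0.782753) = -0.0568095.
Partial sum through k=1: 631.165.
Correction k=2: B_{4}/4! · (f^{(3)}(46) − f^{(3)}(7)) = −1/720 · (0.000292491 − 0.000735134) = 6.14781e-07.
Partial sum through k=2: 631.165.
Correction k=3: B_{6}/6! · (f^{(5)}(46) − f^{(5)}(7)) = 1/30240 · (1.59712e-07 − 3.57772e-07) = -6.54960e-12.
Partial sum through k=3: 631.165.
Correction k=4: B_{8}/8! · (f^{(7)}(46) − f^{(7)}(7)) = −1/1209600 · (6.76238e-11 − 1.44889e-10) = 6.38767e-17.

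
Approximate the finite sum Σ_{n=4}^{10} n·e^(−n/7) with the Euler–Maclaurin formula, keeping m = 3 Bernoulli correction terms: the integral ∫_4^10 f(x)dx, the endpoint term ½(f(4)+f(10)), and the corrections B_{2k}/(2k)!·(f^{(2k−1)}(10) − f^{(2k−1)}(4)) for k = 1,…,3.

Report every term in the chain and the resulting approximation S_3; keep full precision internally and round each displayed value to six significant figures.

S_3 ≈ 17.2638

Integral: ∫_4^10 x·e^(−x/7) dx = 14.9648.
Boundary: ½(f(4) + f(10)) = ½(2.25887 + 2.39651) = 2.32769.
Integral + boundary = 17.2925.
k=1: B_{2}/(2)! × [f^{(1)}(10) − f^{(1)}(4)] = 1/12 × (-0.102708 − 0.242022) = -0.0287275.
Running total after k=1: 17.2638.
k=2: B_{4}/(4)! × [f^{(3)}(10) − f^{(3)}(4)] = −1/720 × (0.00768560 − 0.0279889) = 2.81991e-05.
Running total after k=2: 17.2638.
k=3: B_{6}/(6)! × [f^{(5)}(10) − f^{(5)}(4)] = 1/30240 × (0.000356475 − 0.00104161) = -2.26564e-08.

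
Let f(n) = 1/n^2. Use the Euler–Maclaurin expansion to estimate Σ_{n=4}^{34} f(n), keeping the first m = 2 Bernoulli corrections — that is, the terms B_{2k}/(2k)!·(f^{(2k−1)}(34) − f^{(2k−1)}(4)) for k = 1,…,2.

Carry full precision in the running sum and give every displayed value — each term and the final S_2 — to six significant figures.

S_2 ≈ 0.254838

The integral term ∫_4^34 1/x^2 dx = 0.220588.
½[f(4) + f(34)] = ½[0.0625000 + 0.000865052] = 0.0316825.
Integral + boundary = 0.252271.
k=1: B_{2}/(2)! × [f^{(1)}(34) − f^{(1)}(4)] = 1/12 × (-5.08854e-05 − (-0.0312500)) = 0.00259993.
After k=1: 0.254871.
k=2: B_{4}/(4)! × [f^{(3)}(34) − f^{(3)}(4)] = −1/720 × (-5.28222e-07 − (-0.0234375)) = -3.25513e-05.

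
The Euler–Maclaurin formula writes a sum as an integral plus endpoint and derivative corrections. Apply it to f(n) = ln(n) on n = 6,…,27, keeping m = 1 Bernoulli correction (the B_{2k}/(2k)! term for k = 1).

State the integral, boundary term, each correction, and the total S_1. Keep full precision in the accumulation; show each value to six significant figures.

Integral: ∫_6^27 ln(x) dx = 57.2370.
½[f(6) + f(27)] = ½[1.79176 + 3.29584] = 2.54380.
So far: 59.7808.
k=1: B_{2}/(2)! × [f^{(1)}(27) − f^{(1)}(6)] = 1/12 × (0.0370370 − 0.166667) = -0.0108025.

S_1 ≈ 59.7700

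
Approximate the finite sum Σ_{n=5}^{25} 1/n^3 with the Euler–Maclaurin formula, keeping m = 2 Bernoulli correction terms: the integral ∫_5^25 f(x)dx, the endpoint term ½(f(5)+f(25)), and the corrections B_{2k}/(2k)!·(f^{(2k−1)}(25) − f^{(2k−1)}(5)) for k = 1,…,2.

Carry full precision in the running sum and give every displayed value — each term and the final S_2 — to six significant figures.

S_2 ≈ 0.0236260

Integral: ∫_5^25 1/x^3 dx = 0.0192000.
½[f(5) + f(25)] = ½[0.00800000 + 6.40000e-05] = 0.00403200.
Integral + boundary = 0.0232320.
k=1: B_{2}/(2)! × [f^{(1)}(25) − f^{(1)}(5)] = 1/12 × (-7.68000e-06 − (-0.00480000)) = 0.000399360.
Running total after k=1: 0.0236314.
k=2: B_{4}/(4)! × [f^{(3)}(25) − f^{(3)}(5)] = −1/720 × (-2.45760e-07 − (-0.00384000)) = -5.33299e-06.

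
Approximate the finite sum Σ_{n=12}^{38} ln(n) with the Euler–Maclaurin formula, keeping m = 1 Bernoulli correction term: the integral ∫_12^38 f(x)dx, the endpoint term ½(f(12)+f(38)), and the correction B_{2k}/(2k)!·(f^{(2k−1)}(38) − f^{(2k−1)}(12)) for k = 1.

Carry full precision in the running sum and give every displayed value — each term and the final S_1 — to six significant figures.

S_1 ≈ 85.4659

Integral: ∫_12^38 ln(x) dx = 82.4094.
½[f(12) + f(38)] = ½[2.48491 + 3.63759] = 3.06125.
Integral + boundary = 85.4706.
k=1: B_{2}/(2)! × [f^{(1)}(38) − f^{(1)}(12)] = 1/12 × (0.0263158 − 0.0833333) = -0.00475146.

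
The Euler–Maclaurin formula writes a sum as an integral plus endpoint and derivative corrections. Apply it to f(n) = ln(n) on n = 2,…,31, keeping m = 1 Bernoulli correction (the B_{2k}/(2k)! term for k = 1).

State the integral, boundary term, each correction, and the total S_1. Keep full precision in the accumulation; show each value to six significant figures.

S_1 ≈ 78.0919

∫_2^31 ln(x) dx evaluates to 76.0673.
Boundary: ½(f(2) + f(31)) = ½(0.693147 + 3.43399) = 2.06357.
Integral + boundary = 78.1309.
Order-1 term: 1/12 · (0.0322581 − 0.500000) = -0.0389785.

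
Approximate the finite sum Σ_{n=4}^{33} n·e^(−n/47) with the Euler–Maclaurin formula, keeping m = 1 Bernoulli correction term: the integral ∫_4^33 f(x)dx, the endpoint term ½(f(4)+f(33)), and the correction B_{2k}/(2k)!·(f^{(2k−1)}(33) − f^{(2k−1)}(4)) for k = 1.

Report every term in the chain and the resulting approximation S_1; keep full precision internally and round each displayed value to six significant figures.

Integral: ∫_4^33 x·e^(−x/47) dx = 338.247.
Boundary: ½(f(4) + f(33)) = ½(3.67366 + 16.3525) = 10.0131.
Integral + boundary = 348.261.
Order-1 term: 1/12 · (0.147605 − 0.840252) = -0.0577206.

S_1 ≈ 348.203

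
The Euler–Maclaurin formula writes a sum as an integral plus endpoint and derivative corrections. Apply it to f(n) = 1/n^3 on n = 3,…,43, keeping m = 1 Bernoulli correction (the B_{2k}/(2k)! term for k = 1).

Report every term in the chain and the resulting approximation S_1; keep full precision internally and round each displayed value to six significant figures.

S_1 ≈ 0.0768963

The integral term ∫_3^43 1/x^3 dx = 0.0552851.
½[f(3) + f(43)] = ½[0.0370370 + 1.25775e-05] = 0.0185248.
Running total after boundary: 0.0738099.
k=1: B_{2}/(2)! × [f^{(1)}(43) − f^{(1)}(3)] = 1/12 × (-8.77501e-07 − (-0.0370370)) = 0.00308635.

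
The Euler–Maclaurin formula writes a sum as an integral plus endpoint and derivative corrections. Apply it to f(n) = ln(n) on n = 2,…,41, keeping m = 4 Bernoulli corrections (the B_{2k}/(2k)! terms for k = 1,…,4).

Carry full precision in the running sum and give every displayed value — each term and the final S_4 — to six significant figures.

∫_2^41 ln(x) dx evaluates to 111.870.
Endpoint term: (f(2) + f(41))/2 = (0.693147 + 3.71357)/2 = 2.20336.
Integral + boundary = 114.074.
k=1: B_{2}/(2)! × [f^{(1)}(41) − f^{(1)}(2)] = 1/12 × (0.0243902 − 0.500000) = -0.0396341.
Running total after k=1: 114.034.
k=2: B_{4}/(4)! × [f^{(3)}(41) − f^{(3)}(2)] = −1/720 × (2.90187e-05 − 0.250000) = 0.000347182.
Running total after k=2: 114.034.
k=3: B_{6}/(6)! × [f^{(5)}(41) − f^{(5)}(2)] = 1/30240 × (2.07153e-07 − 0.750000) = -2.48016e-05.
Running total after k=3: 114.034.
k=4: B_{8}/(8)! × [f^{(7)}(41) − f^{(7)}(2)] = −1/1209600 × (3.69697e-09 − 5.62500) = 4.65030e-06.

S_4 ≈ 114.034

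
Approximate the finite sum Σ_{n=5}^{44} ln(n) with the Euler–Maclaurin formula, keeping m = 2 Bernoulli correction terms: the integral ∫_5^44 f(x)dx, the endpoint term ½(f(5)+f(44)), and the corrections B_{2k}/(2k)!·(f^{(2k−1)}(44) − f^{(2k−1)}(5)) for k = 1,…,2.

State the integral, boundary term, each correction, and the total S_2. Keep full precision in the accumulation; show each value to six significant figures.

S_2 ≈ 122.139

Integral: ∫_5^44 ln(x) dx = 119.457.
Endpoint term: (f(5) + f(44))/2 = (1.60944 + 3.78419)/2 = 2.69681.
So far: 122.154.
Order-1 term: 1/12 · (0.0227273 − 0.200000) = -0.0147727.
Running total after k=1: 122.139.
Order-2 term: −1/720 · (2.34786e-05 − 0.0160000) = 2.21896e-05.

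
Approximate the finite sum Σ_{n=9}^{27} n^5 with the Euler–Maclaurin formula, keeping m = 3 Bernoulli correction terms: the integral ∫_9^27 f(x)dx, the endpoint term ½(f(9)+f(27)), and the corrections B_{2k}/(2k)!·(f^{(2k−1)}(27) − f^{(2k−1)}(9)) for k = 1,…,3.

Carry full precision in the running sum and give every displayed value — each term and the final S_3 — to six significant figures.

∫_9^27 x^5 dx evaluates to 6.44815e+07.
Endpoint term: (f(9) + f(27))/2 = (59049.0 + 1.43489e+07)/2 = 7.20398e+06.
So far: 7.16855e+07.
Correction k=1: B_{2}/2! · (f^{(1)}(27) − f^{(1)}(9)) = 1/12 · (2.65720e+06 − 32805.0) = 218700.
After k=1: 7.19042e+07.
Correction k=2: B_{4}/4! · (f^{(3)}(27) − f^{(3)}(9)) = −1/720 · (43740.0 − 4860.00) = -54.0000.
After k=2: 7.19041e+07.
Correction k=3: B_{6}/6! · (f^{(5)}(27) − f^{(5)}(9)) = 1/30240 · (120.000 − 120.000) = 0.00000.

S_3 ≈ 7.19041e+07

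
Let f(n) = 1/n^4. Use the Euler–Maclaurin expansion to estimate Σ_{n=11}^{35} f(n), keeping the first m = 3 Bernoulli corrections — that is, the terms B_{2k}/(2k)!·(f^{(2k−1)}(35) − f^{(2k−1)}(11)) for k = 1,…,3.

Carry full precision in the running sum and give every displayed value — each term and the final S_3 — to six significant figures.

S_3 ≈ 0.000279203

∫_11^35 1/x^4 dx evaluates to 0.000242664.
½[f(11) + f(35)] = ½[6.83013e-05 + 6.66389e-07] = 3.44839e-05.
Integral + boundary = 0.000277148.
k=1: B_{2}/(2)! × [f^{(1)}(35) − f^{(1)}(11)] = 1/12 × (-7.61587e-08 − (-2.48369e-05)) = 2.06339e-06.
Partial sum through k=1: 0.000279211.
k=2: B_{4}/(4)! × [f^{(3)}(35) − f^{(3)}(11)] = −1/720 × (-1.86511e-09 − (-6.15790e-06)) = -8.55004e-09.
Partial sum through k=2: 0.000279202.
k=3: B_{6}/(6)! × [f^{(5)}(35) − f^{(5)}(11)] = 1/30240 × (-8.52623e-11 − (-2.84994e-06)) = 9.42411e-11.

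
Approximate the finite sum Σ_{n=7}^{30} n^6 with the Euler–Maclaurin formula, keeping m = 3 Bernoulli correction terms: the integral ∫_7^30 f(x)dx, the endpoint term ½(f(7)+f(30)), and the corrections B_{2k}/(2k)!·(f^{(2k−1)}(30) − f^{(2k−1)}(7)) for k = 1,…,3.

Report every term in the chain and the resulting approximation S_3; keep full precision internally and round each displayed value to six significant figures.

∫_7^30 x^6 dx evaluates to 3.12417e+09.
Boundary: ½(f(7) + f(30)) = ½(117649 + 7.29000e+08) = 3.64559e+08.
Running total after boundary: 3.48873e+09.
Correction k=1: B_{2}/2! · (f^{(1)}(30) − f^{(1)}(7)) = 1/12 · (1.45800e+08 − 100842) = 1.21416e+07.
After k=1: 3.50087e+09.
Correction k=2: B_{4}/4! · (f^{(3)}(30) − f^{(3)}(7)) = −1/720 · (3.24000e+06 − 41160.0) = -4442.83.
After k=2: 3.50086e+09.
Correction k=3: B_{6}/6! · (f^{(5)}(30) − f^{(5)}(7)) = 1/30240 · (21600.0 − 5040.00) = 0.547619.

S_3 ≈ 3.50086e+09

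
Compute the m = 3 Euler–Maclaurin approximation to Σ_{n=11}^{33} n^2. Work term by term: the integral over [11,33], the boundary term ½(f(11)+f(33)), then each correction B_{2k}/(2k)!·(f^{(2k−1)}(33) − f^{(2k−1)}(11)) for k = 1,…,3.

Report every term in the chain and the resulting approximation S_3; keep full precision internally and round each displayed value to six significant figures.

Integral: ∫_11^33 x^2 dx = 11535.3.
Boundary: ½(f(11) + f(33)) = ½(121.000 + 1089.00) = 605.000.
Integral + boundary = 12140.3.
k=1: B_{2}/(2)! × [f^{(1)}(33) − f^{(1)}(11)] = 1/12 × (66.0000 − 22.0000) = 3.66667.
Partial sum through k=1: 12144.0.
k=2: B_{4}/(4)! × [f^{(3)}(33) − f^{(3)}(11)] = −1/720 × (0.00000 − 0.00000) = 0.00000.
Partial sum through k=2: 12144.0.
k=3: B_{6}/(6)! × [f^{(5)}(33) − f^{(5)}(11)] = 1/30240 × (0.00000 − 0.00000) = 0.00000.

S_3 ≈ 12144.0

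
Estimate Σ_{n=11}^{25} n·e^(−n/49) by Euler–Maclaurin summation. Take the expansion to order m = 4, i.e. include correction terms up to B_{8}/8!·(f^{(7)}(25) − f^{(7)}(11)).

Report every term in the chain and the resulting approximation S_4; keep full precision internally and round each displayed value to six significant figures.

S_4 ≈ 183.755

∫_11^25 x·e^(−x/49) dx evaluates to 171.883.
Endpoint term: (f(11) + f(25))/2 = (8.78816 + 15.0093)/2 = 11.8987.
Running total after boundary: 183.782.
Correction k=1: B_{2}/2! · (f^{(1)}(25) − f^{(1)}(11)) = 1/12 · (0.294060 − 0.619574) = -0.0271261.
Partial sum through k=1: 183.755.
Correction k=2: B_{4}/4! · (f^{(3)}(25) − f^{(3)}(11)) = −1/720 · (0.000622577 − 0.000923541) = 4.18006e-07.
Partial sum through k=2: 183.755.
Correction k=3: B_{6}/6! · (f^{(5)}(25) − f^{(5)}(11)) = 1/30240 · (4.67588e-07 − 6.61821e-07) = -6.42306e-12.
Partial sum through k=3: 183.755.
Correction k=4: B_{8}/8! · (f^{(7)}(25) − f^{(7)}(11)) = −1/1209600 · (2.81498e-10 − 3.91085e-10) = 9.05973e-17.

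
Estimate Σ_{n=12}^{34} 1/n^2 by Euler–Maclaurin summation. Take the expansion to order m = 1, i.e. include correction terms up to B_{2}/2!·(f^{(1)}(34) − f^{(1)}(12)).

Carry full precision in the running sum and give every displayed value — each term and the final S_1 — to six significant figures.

S_1 ≈ 0.0579185

∫_12^34 1/x^2 dx evaluates to 0.0539216.
½[f(12) + f(34)] = ½[0.00694444 + 0.000865052] = 0.00390475.
So far: 0.0578263.
k=1: B_{2}/(2)! × [f^{(1)}(34) − f^{(1)}(12)] = 1/12 × (-5.08854e-05 − (-0.00115741)) = 9.22102e-05.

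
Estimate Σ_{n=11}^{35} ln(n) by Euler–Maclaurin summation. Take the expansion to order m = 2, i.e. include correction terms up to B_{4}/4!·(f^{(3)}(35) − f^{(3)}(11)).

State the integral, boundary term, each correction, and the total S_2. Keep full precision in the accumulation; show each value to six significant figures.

S_2 ≈ 77.0318

Integral: ∫_11^35 ln(x) dx = 74.0603.
Boundary: ½(f(11) + f(35)) = ½(2.39790 + 3.55535) = 2.97662.
Integral + boundary = 77.0370.
Order-1 term: 1/12 · (0.0285714 − 0.0909091) = -0.00519481.
Running total after k=1: 77.0318.
Order-2 term: −1/720 · (4.66472e-05 − 0.00150263) = 2.02220e-06.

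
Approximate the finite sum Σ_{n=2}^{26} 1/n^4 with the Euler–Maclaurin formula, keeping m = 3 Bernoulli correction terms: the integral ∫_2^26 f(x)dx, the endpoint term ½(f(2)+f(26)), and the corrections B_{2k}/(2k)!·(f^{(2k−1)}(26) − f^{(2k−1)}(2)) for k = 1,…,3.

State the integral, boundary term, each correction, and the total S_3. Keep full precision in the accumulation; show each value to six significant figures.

S_3 ≈ 0.0824474

The integral term ∫_2^26 1/x^4 dx = 0.0416477.
Endpoint term: (f(2) + f(26))/2 = (0.0625000 + 2.18830e-06)/2 = 0.0312511.
So far: 0.0728988.
k=1: B_{2}/(2)! × [f^{(1)}(26) − f^{(1)}(2)] = 1/12 × (-3.36661e-07 − (-0.125000)) = 0.0104166.
Partial sum through k=1: 0.0833154.
k=2: B_{4}/(4)! × [f^{(3)}(26) − f^{(3)}(2)] = −1/720 × (-1.49406e-08 − (-0.937500)) = -0.00130208.
Partial sum through k=2: 0.0820134.
k=3: B_{6}/(6)! × [f^{(5)}(26) − f^{(5)}(2)] = 1/30240 × (-1.23768e-09 − (-13.1250)) = 0.000434028.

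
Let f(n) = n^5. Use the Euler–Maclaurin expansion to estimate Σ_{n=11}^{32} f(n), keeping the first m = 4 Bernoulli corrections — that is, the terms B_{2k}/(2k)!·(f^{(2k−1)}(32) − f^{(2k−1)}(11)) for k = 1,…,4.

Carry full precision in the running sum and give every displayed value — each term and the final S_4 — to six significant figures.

S_4 ≈ 1.95950e+08

∫_11^32 x^5 dx evaluates to 1.78662e+08.
½[f(11) + f(32)] = ½[161051 + 3.35544e+07] = 1.68577e+07.
So far: 1.95519e+08.
k=1: B_{2}/(2)! × [f^{(1)}(32) − f^{(1)}(11)] = 1/12 × (5.24288e+06 − 73205.0) = 430806.
Partial sum through k=1: 1.95950e+08.
k=2: B_{4}/(4)! × [f^{(3)}(32) − f^{(3)}(11)] = −1/720 × (61440.0 − 7260.00) = -75.2500.
Partial sum through k=2: 1.95950e+08.
k=3: B_{6}/(6)! × [f^{(5)}(32) − f^{(5)}(11)] = 1/30240 × (120.000 − 120.000) = 0.00000.
Partial sum through k=3: 1.95950e+08.
k=4: B_{8}/(8)! × [f^{(7)}(32) − f^{(7)}(11)] = −1/1209600 × (0.00000 − 0.00000) = 0.00000.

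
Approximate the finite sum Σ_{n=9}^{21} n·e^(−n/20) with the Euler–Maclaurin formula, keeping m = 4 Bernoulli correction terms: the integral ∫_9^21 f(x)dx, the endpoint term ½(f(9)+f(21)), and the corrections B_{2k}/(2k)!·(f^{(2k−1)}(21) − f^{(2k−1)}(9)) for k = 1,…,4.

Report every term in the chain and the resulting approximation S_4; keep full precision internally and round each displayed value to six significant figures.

S_4 ≈ 89.3884

The integral term ∫_9^21 x·e^(−x/20) dx = 82.8754.
½[f(9) + f(21)] = ½[5.73865 + 7.34869] = 6.54367.
Running total after boundary: 89.4190.
k=1: B_{2}/(2)! × [f^{(1)}(21) − f^{(1)}(9)] = 1/12 × (-0.0174969 − 0.350695) = -0.0306827.
After k=1: 89.3884.
k=2: B_{4}/(4)! × [f^{(3)}(21) − f^{(3)}(9)] = −1/720 × (0.00170595 − 0.00406488) = 3.27630e-06.
After k=2: 89.3884.
k=3: B_{6}/(6)! × [f^{(5)}(21) − f^{(5)}(9)] = 1/30240 × (8.63909e-06 − 1.81326e-05) = -3.13937e-10.
After k=3: 89.3884.
k=4: B_{8}/(8)! × [f^{(7)}(21) − f^{(7)}(9)] = −1/1209600 × (3.25333e-08 − 6.52573e-08) = 2.70536e-14.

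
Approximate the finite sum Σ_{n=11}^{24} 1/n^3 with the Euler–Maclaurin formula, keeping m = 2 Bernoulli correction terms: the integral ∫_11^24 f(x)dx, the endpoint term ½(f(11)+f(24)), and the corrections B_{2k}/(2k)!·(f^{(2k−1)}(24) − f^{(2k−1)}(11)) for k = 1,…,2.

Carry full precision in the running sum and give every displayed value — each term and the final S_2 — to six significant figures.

∫_11^24 1/x^3 dx evaluates to 0.00326418.
Boundary: ½(f(11) + f(24)) = ½(0.000751315 + 7.23380e-05) = 0.000411826.
Running total after boundary: 0.00367600.
k=1: B_{2}/(2)! × [f^{(1)}(24) − f^{(1)}(11)] = 1/12 × (-9.04225e-06 − (-0.000204904)) = 1.63218e-05.
After k=1: 0.00369232.
k=2: B_{4}/(4)! × [f^{(3)}(24) − f^{(3)}(11)] = −1/720 × (-3.13967e-07 − (-3.38684e-05)) = -4.66034e-08.

S_2 ≈ 0.00369228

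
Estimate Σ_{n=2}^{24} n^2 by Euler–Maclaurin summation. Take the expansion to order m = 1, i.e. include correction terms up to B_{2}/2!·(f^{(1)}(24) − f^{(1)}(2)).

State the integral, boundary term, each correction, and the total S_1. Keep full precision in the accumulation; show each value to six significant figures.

S_1 ≈ 4899.00

The integral term ∫_2^24 x^2 dx = 4605.33.
Boundary: ½(f(2) + f(24)) = ½(4.00000 + 576.000) = 290.000.
Integral + boundary = 4895.33.
Order-1 term: 1/12 · (48.0000 − 4.00000) = 3.66667.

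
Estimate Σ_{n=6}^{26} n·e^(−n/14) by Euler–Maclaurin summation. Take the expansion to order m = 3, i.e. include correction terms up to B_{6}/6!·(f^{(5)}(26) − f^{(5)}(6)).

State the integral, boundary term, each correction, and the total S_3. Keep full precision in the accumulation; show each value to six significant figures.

S_3 ≈ 98.9185

∫_6^26 x·e^(−x/14) dx evaluates to 94.9768.
Endpoint term: (f(6) + f(26))/2 = (3.90863 + 4.05907)/2 = 3.98385.
Integral + boundary = 98.9607.
Correction k=1: B_{2}/2! · (f^{(1)}(26) − f^{(1)}(6)) = 1/12 · (-0.133815 − 0.372251) = -0.0421722.
Running total after k=1: 98.9185.
Correction k=2: B_{4}/4! · (f^{(3)}(26) − f^{(3)}(6)) = −1/720 · (0.000910309 − 0.00854658) = 1.06059e-05.
Running total after k=2: 98.9185.
Correction k=3: B_{6}/6! · (f^{(5)}(26) − f^{(5)}(6)) = 1/30240 · (1.27722e-05 − 7.75200e-05) = -2.14113e-09.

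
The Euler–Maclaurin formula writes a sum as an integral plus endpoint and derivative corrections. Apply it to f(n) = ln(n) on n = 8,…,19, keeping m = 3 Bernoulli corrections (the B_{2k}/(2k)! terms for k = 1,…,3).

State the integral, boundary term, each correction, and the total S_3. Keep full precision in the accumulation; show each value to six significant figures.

The integral term ∫_8^19 ln(x) dx = 28.3088.
Endpoint term: (f(8) + f(19))/2 = (2.07944 + 2.94444)/2 = 2.51194.
Running total after boundary: 30.8207.
Order-1 term: 1/12 · (0.0526316 − 0.125000) = -0.00603070.
Partial sum through k=1: 30.8147.
Order-2 term: −1/720 · (0.000291588 − 0.00390625) = 5.02036e-06.
Partial sum through k=2: 30.8147.
Order-3 term: 1/30240 · (9.69267e-06 − 0.000732422) = -2.38998e-08.

S_3 ≈ 30.8147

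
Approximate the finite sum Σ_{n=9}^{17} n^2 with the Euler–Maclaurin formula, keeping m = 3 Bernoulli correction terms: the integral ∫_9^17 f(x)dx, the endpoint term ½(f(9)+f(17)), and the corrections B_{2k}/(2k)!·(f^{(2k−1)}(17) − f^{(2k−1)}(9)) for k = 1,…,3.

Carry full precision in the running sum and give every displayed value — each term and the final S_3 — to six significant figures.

S_3 ≈ 1581.00

Integral: ∫_9^17 x^2 dx = 1394.67.
Endpoint term: (f(9) + f(17))/2 = (81.0000 + 289.000)/2 = 185.000.
Running total after boundary: 1579.67.
k=1: B_{2}/(2)! × [f^{(1)}(17) − f^{(1)}(9)] = 1/12 × (34.0000 − 18.0000) = 1.33333.
Partial sum through k=1: 1581.00.
k=2: B_{4}/(4)! × [f^{(3)}(17) − f^{(3)}(9)] = −1/720 × (0.00000 − 0.00000) = 0.00000.
Partial sum through k=2: 1581.00.
k=3: B_{6}/(6)! × [f^{(5)}(17) − f^{(5)}(9)] = 1/30240 × (0.00000 − 0.00000) = 0.00000.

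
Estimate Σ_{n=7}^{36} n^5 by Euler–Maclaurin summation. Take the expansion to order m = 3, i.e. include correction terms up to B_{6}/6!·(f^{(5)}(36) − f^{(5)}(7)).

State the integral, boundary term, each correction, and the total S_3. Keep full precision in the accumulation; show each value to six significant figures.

S_3 ≈ 3.93718e+08

The integral term ∫_7^36 x^5 dx = 3.62777e+08.
½[f(7) + f(36)] = ½[16807.0 + 6.04662e+07] = 3.02415e+07.
So far: 3.93019e+08.
k=1: B_{2}/(2)! × [f^{(1)}(36) − f^{(1)}(7)] = 1/12 × (8.39808e+06 − 12005.0) = 698840.
After k=1: 3.93718e+08.
k=2: B_{4}/(4)! × [f^{(3)}(36) − f^{(3)}(7)] = −1/720 × (77760.0 − 2940.00) = -103.917.
After k=2: 3.93718e+08.
k=3: B_{6}/(6)! × [f^{(5)}(36) − f^{(5)}(7)] = 1/30240 × (120.000 − 120.000) = 0.00000.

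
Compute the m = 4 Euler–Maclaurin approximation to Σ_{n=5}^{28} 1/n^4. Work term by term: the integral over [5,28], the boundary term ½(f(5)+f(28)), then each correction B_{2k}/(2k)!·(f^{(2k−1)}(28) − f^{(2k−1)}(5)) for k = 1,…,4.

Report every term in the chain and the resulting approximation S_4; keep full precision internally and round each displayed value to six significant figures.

∫_5^28 1/x^4 dx evaluates to 0.00265148.
Endpoint term: (f(5) + f(28))/2 = (0.00160000 + 1.62693e-06)/2 = 0.000800813.
Integral + boundary = 0.00345230.
Correction k=1: B_{2}/2! · (f^{(1)}(28) − f^{(1)}(5)) = 1/12 · (-2.32418e-07 − (-0.00128000)) = 0.000106647.
Running total after k=1: 0.00355894.
Correction k=2: B_{4}/4! · (f^{(3)}(28) − f^{(3)}(5)) = −1/720 · (-8.89355e-09 − (-0.00153600)) = -2.13332e-06.
Running total after k=2: 0.00355681.
Correction k=3: B_{6}/6! · (f^{(5)}(28) − f^{(5)}(5)) = 1/30240 · (-6.35253e-10 − (-0.00344064)) = 1.13778e-07.
Running total after k=3: 0.00355692.
Correction k=4: B_{8}/8! · (f^{(7)}(28) − f^{(7)}(5)) = −1/1209600 · (-7.29245e-11 − (-0.0123863)) = -1.02400e-08.

S_4 ≈ 0.00355691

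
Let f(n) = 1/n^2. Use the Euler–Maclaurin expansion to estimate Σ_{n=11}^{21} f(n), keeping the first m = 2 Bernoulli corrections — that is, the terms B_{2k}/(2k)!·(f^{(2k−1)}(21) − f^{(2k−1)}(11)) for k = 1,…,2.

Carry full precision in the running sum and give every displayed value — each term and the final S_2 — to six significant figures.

The integral term ∫_11^21 1/x^2 dx = 0.0432900.
½[f(11) + f(21)] = ½[0.00826446 + 0.00226757] = 0.00526602.
Integral + boundary = 0.0485561.
Correction k=1: B_{2}/2! · (f^{(1)}(21) − f^{(1)}(11)) = 1/12 · (-0.000215959 − (-0.00150263)) = 0.000107223.
Running total after k=1: 0.0486633.
Correction k=2: B_{4}/4! · (f^{(3)}(21) − f^{(3)}(11)) = −1/720 · (-5.87645e-06 − (-0.000149021)) = -1.98812e-07.

S_2 ≈ 0.0486631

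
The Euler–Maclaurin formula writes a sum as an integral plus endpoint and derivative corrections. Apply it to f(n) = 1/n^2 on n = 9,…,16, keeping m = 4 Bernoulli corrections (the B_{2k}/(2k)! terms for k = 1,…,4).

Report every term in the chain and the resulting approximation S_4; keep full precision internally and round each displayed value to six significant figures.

Integral: ∫_9^16 1/x^2 dx = 0.0486111.
½[f(9) + f(16)] = ½[0.0123457 + 0.00390625] = 0.00812596.
Integral + boundary = 0.0567371.
Order-1 term: 1/12 · (-0.000488281 − (-0.00274348)) = 0.000187934.
Partial sum through k=1: 0.0569250.
Order-2 term: −1/720 · (-2.28882e-05 − (-0.000406442)) = -5.32714e-07.
Partial sum through k=2: 0.0569245.
Order-3 term: 1/30240 · (-2.68221e-06 − (-0.000150534)) = 4.88928e-09.
Partial sum through k=3: 0.0569245.
Order-4 term: −1/1209600 · (-5.86733e-07 − (-0.000104073)) = -8.55541e-11.

S_4 ≈ 0.0569245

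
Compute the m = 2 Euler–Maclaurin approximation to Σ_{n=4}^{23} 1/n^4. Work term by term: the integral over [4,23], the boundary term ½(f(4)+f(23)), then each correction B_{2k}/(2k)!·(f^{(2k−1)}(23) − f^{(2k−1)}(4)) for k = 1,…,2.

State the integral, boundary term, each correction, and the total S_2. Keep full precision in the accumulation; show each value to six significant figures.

S_2 ≈ 0.00745115

The integral term ∫_4^23 1/x^4 dx = 0.00518094.
½[f(4) + f(23)] = ½[0.00390625 + 3.57346e-06] = 0.00195491.
Integral + boundary = 0.00713585.
Order-1 term: 1/12 · (-6.21471e-07 − (-0.00390625)) = 0.000325469.
Running total after k=1: 0.00746132.
Order-2 term: −1/720 · (-3.52441e-08 − (-0.00732422)) = -1.01725e-05.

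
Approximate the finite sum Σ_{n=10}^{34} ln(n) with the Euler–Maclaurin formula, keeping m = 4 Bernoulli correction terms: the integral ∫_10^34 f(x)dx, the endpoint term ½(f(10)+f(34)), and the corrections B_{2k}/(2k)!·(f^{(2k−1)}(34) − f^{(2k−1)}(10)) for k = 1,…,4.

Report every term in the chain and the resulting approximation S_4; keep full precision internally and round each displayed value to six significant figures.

Integral: ∫_10^34 ln(x) dx = 72.8704.
Endpoint term: (f(10) + f(34))/2 = (2.30259 + 3.52636)/2 = 2.91447.
Integral + boundary = 75.7849.
Correction k=1: B_{2}/2! · (f^{(1)}(34) − f^{(1)}(10)) = 1/12 · (0.0294118 − 0.100000) = -0.00588235.
After k=1: 75.7790.
Correction k=2: B_{4}/4! · (f^{(3)}(34) − f^{(3)}(10)) = −1/720 · (5.08854e-05 − 0.00200000) = 2.70710e-06.
After k=2: 75.7790.
Correction k=3: B_{6}/6! · (f^{(5)}(34) − f^{(5)}(10)) = 1/30240 · (5.28222e-07 − 0.000240000) = -7.91904e-09.
After k=3: 75.7790.
Correction k=4: B_{8}/8! · (f^{(7)}(34) − f^{(7)}(10)) = −1/1209600 · (1.37082e-08 − 7.20000e-05) = 5.95125e-11.

S_4 ≈ 75.7790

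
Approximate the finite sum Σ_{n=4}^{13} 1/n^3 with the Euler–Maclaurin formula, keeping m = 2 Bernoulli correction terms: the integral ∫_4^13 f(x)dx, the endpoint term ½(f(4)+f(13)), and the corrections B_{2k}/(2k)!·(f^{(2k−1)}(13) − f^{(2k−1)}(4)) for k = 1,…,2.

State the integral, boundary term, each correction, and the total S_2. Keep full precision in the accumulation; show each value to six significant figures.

The integral term ∫_4^13 1/x^3 dx = 0.0282914.
½[f(4) + f(13)] = ½[0.0156250 + 0.000455166] = 0.00804008.
Integral + boundary = 0.0363315.
Correction k=1: B_{2}/2! · (f^{(1)}(13) − f^{(1)}(4)) = 1/12 · (-0.000105038 − (-0.0117188)) = 0.000967809.
Running total after k=1: 0.0372993.
Correction k=2: B_{4}/4! · (f^{(3)}(13) − f^{(3)}(4)) = −1/720 · (-1.24306e-05 − (-0.0146484)) = -2.03278e-05.

S_2 ≈ 0.0372790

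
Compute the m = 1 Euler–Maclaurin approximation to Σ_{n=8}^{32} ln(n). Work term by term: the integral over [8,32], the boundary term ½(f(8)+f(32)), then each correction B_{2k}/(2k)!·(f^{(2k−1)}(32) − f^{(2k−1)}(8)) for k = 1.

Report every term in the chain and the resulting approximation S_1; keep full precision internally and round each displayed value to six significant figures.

S_1 ≈ 73.0328

Integral: ∫_8^32 ln(x) dx = 70.2680.
½[f(8) + f(32)] = ½[2.07944 + 3.46574] = 2.77259.
So far: 73.0406.
Correction k=1: B_{2}/2! · (f^{(1)}(32) − f^{(1)}(8)) = 1/12 · (0.0312500 − 0.125000) = -0.00781250.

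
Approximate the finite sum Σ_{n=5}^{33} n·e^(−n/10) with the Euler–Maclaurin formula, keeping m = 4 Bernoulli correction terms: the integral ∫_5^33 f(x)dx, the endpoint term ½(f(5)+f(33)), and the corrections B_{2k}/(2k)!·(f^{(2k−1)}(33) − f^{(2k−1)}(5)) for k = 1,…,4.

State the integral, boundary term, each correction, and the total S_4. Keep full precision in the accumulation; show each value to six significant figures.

S_4 ≈ 77.2124

Integral: ∫_5^33 x·e^(−x/10) dx = 75.1198.
Boundary: ½(f(5) + f(33)) = ½(3.03265 + 1.21714) = 2.12490.
Integral + boundary = 77.2447.
Correction k=1: B_{2}/2! · (f^{(1)}(33) − f^{(1)}(5)) = 1/12 · (-0.0848313 − 0.303265) = -0.0323414.
After k=1: 77.2124.
Correction k=2: B_{4}/4! · (f^{(3)}(33) − f^{(3)}(5)) = −1/720 · (-0.000110650 − 0.0151633) = 2.12138e-05.
After k=2: 77.2124.
Correction k=3: B_{6}/6! · (f^{(5)}(33) − f^{(5)}(5)) = 1/30240 · (6.27014e-06 − 0.000272939) = -8.81841e-09.
After k=3: 77.2124.
Correction k=4: B_{8}/8! · (f^{(7)}(33) − f^{(7)}(5)) = −1/1209600 · (1.36468e-07 − 3.94245e-06) = 3.14648e-12.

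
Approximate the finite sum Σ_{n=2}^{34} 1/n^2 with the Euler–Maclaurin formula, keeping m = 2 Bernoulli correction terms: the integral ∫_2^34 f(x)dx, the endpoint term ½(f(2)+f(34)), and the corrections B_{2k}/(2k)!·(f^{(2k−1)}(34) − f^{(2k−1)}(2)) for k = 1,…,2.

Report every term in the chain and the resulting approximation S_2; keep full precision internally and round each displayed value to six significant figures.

S_2 ≈ 0.615808

The integral term ∫_2^34 1/x^2 dx = 0.470588.
½[f(2) + f(34)] = ½[0.250000 + 0.000865052] = 0.125433.
Integral + boundary = 0.596021.
Correction k=1: B_{2}/2! · (f^{(1)}(34) − f^{(1)}(2)) = 1/12 · (-5.08854e-05 − (-0.250000)) = 0.0208291.
Running total after k=1: 0.616850.
Correction k=2: B_{4}/4! · (f^{(3)}(34) − f^{(3)}(2)) = −1/720 · (-5.28222e-07 − (-0.750000)) = -0.00104167.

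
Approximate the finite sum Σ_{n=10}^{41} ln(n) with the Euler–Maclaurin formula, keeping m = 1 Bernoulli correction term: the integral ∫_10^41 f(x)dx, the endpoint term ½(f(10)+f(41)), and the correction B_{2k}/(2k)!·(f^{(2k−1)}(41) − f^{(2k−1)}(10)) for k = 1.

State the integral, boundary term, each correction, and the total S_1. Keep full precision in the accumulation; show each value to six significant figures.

∫_10^41 ln(x) dx evaluates to 98.2306.
½[f(10) + f(41)] = ½[2.30259 + 3.71357] = 3.00808.
Running total after boundary: 101.239.
k=1: B_{2}/(2)! × [f^{(1)}(41) − f^{(1)}(10)] = 1/12 × (0.0243902 − 0.100000) = -0.00630081.

S_1 ≈ 101.232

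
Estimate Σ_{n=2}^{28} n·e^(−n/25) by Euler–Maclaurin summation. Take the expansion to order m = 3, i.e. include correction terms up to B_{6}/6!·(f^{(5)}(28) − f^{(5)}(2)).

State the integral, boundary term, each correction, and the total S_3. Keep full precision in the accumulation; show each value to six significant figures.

S_3 ≈ 196.200

Integral: ∫_2^28 x·e^(−x/25) dx = 190.783.
½[f(2) + f(28)] = ½[1.84623 + 9.13583] = 5.49103.
So far: 196.274.
Order-1 term: 1/12 · (-0.0391536 − 0.849267) = -0.0740351.
Running total after k=1: 196.200.
Order-2 term: −1/720 · (0.000981450 − 0.00431280) = 4.62687e-06.
Running total after k=2: 196.200.
Order-3 term: 1/30240 · (3.24087e-06 − 1.16268e-05) = -2.77314e-10.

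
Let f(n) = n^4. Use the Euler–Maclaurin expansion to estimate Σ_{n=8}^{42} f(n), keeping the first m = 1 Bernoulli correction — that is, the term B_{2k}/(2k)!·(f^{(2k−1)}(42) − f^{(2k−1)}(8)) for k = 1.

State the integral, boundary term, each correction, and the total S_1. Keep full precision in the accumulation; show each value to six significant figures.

S_1 ≈ 2.77141e+07

Integral: ∫_8^42 x^4 dx = 2.61317e+07.
Boundary: ½(f(8) + f(42)) = ½(4096.00 + 3.11170e+06) = 1.55790e+06.
So far: 2.76896e+07.
k=1: B_{2}/(2)! × [f^{(1)}(42) − f^{(1)}(8)] = 1/12 × (296352 − 2048.00) = 24525.3.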